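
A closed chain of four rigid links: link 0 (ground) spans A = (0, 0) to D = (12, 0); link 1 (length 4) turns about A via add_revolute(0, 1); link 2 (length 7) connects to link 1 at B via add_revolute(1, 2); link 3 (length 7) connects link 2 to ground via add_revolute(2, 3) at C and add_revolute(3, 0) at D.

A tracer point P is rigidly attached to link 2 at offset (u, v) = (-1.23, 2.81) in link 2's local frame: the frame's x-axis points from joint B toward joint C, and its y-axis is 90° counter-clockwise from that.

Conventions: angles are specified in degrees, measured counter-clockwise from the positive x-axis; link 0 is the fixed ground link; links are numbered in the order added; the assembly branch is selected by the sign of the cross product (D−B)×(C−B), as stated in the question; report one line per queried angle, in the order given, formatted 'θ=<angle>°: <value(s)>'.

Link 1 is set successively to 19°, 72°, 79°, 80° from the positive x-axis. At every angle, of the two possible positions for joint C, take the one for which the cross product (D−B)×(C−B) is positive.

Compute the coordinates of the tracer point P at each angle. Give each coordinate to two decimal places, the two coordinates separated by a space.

A=(0,0), D=(12.00,0)
θ=19°: B = A + 4.00·(cos19°, sin19°) = (3.7821, 1.3023)
θ=19°: |BD| = 8.3205
θ=19°: circle(B,7.00) ∩ circle(D,7.00): a=4.1602, h=5.6296
θ=19°:   candidates: C₊=(8.7722,6.2114) cross=46.841; C₋=(7.0099,-4.9091) cross=-46.841
θ=19°:   branch + wants cross > 0 → take C=(8.7722,6.2114) (cross=46.841)
θ=19°: ex = (C−B)/|BC| = (0.7129,0.7013); ey = (-0.7013,0.7129)
θ=19°: P = B + -1.23·ex + 2.81·ey = (0.9346,2.4428)
θ=72°: B = A + 4.00·(cos72°, sin72°) = (1.2361, 3.8042)
θ=72°: |BD| = 11.4164
θ=72°: circle(B,7.00) ∩ circle(D,7.00): a=5.7082, h=4.0517
θ=72°:   candidates: C₊=(7.9682,5.7223) cross=46.256; C₋=(5.2679,-1.9180) cross=-46.256
θ=72°:   branch + wants cross > 0 → take C=(7.9682,5.7223) (cross=46.256)
θ=72°: ex = (C−B)/|BC| = (0.9617,0.2740); ey = (-0.2740,0.9617)
θ=72°: P = B + -1.23·ex + 2.81·ey = (-0.7168,6.1697)
θ=79°: B = A + 4.00·(cos79°, sin79°) = (0.7632, 3.9265)
θ=79°: |BD| = 11.9030
θ=79°: circle(B,7.00) ∩ circle(D,7.00): a=5.9515, h=3.6850
θ=79°:   candidates: C₊=(7.5972,5.4420) cross=43.863; C₋=(5.1660,-1.5155) cross=-43.863
θ=79°:   branch + wants cross > 0 → take C=(7.5972,5.4420) (cross=43.863)
θ=79°: ex = (C−B)/|BC| = (0.9763,0.2165); ey = (-0.2165,0.9763)
θ=79°: P = B + -1.23·ex + 2.81·ey = (-1.0460,6.4036)
θ=80°: B = A + 4.00·(cos80°, sin80°) = (0.6946, 3.9392)
θ=80°: |BD| = 11.9720
θ=80°: circle(B,7.00) ∩ circle(D,7.00): a=5.9860, h=3.6287
θ=80°:   candidates: C₊=(7.5413,5.3963) cross=43.443; C₋=(5.1533,-1.4570) cross=-43.443
θ=80°:   branch + wants cross > 0 → take C=(7.5413,5.3963) (cross=43.443)
θ=80°: ex = (C−B)/|BC| = (0.9781,0.2081); ey = (-0.2081,0.9781)
θ=80°: P = B + -1.23·ex + 2.81·ey = (-1.0934,6.4317)

θ=19°: 0.93 2.44
θ=72°: -0.72 6.17
θ=79°: -1.05 6.40
θ=80°: -1.09 6.43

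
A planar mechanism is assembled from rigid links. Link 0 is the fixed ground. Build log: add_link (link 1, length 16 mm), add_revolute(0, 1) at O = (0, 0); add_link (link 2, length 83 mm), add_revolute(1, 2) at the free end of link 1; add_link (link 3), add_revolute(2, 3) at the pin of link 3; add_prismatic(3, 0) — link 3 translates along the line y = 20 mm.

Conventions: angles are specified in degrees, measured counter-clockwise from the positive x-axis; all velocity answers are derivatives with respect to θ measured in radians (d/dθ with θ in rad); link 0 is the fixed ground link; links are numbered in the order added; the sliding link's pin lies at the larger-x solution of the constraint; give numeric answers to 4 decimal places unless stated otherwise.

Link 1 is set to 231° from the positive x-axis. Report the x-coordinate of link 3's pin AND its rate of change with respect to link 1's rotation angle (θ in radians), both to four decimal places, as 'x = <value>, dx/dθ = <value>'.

geometry: r = 16 mm, L = 83 mm, e = 20 mm
crank pin P = (r cos θ, r sin θ) = (-10.069126, -12.434335)
h = r sin θ − e = -12.434335 − 20 = -32.434335
x = r cos θ + √(L² − h²) = -10.069126 + 76.400353 = 66.331226
dx/dθ = −r sin θ − h·r cos θ/√(L² − h²) (θ in radians; h = -32.434335) = 8.159677

x = 66.3312, dx/dθ = 8.1597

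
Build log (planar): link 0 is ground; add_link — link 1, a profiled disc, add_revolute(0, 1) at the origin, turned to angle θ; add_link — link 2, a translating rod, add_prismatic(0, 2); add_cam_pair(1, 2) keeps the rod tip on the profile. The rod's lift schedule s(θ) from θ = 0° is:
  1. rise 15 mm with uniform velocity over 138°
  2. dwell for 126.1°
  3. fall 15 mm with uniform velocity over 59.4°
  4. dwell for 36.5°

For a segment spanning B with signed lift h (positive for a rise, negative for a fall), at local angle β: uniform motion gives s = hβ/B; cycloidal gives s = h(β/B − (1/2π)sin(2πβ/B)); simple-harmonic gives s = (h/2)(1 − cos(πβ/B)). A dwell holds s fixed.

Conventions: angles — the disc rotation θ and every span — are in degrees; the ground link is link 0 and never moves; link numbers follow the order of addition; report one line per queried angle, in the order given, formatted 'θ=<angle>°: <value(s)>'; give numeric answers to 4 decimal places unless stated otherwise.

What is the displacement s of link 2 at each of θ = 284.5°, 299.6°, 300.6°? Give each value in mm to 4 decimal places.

seg 1 [0°–138°] uniform, h=15: full span → s += 15 → s = 15.0000
seg 2 [138°–264.1°] dwell: s stays 15.0000
seg 3 [264.1°–323.5°] uniform, h=-15: θ=284.5° here. β=20.4, B=59.4. -15·20.4/59.4 = -5.1515 → s = 9.8485
seg 3 [264.1°–323.5°] uniform, h=-15: θ=299.6° here. β=35.5, B=59.4. -15·35.5/59.4 = -8.9646 → s = 6.0354
seg 3 [264.1°–323.5°] uniform, h=-15: θ=300.6° here. β=36.5, B=59.4. -15·36.5/59.4 = -9.2172 → s = 5.7828

θ=284.5°: 9.8485
θ=299.6°: 6.0354
θ=300.6°: 5.7828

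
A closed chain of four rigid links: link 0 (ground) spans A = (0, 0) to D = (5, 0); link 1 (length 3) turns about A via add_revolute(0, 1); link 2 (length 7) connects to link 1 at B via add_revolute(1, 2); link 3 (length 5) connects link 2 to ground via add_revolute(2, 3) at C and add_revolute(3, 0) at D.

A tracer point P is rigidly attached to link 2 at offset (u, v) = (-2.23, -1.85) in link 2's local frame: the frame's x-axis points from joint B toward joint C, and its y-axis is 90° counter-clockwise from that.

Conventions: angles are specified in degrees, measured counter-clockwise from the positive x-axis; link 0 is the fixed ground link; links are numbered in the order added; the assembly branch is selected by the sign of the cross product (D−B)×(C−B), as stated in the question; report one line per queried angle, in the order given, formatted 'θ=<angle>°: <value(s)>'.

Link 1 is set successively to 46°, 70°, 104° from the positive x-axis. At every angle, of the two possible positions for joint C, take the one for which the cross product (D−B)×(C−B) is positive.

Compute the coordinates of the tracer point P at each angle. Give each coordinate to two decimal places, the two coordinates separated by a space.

A=(0,0), D=(5.00,0)
θ=46°: B = A + 3.00·(cos46°, sin46°) = (2.0840, 2.1580)
θ=46°: |BD| = 3.6277
θ=46°: circle(B,7.00) ∩ circle(D,5.00): a=5.1217, h=4.7716
θ=46°:   candidates: C₊=(9.0394,2.9467) cross=17.310; C₋=(3.3625,-4.7242) cross=-17.310
θ=46°:   branch + wants cross > 0 → take C=(9.0394,2.9467) (cross=17.310)
θ=46°: ex = (C−B)/|BC| = (0.9936,0.1127); ey = (-0.1127,0.9936)
θ=46°: P = B + -2.23·ex + -1.85·ey = (0.0766,0.0685)
θ=70°: B = A + 3.00·(cos70°, sin70°) = (1.0261, 2.8191)
θ=70°: |BD| = 4.8723
θ=70°: circle(B,7.00) ∩ circle(D,5.00): a=4.8991, h=4.9999
θ=70°:   candidates: C₊=(7.9147,4.0626) cross=24.361; C₋=(2.1289,-4.0935) cross=-24.361
θ=70°:   branch + wants cross > 0 → take C=(7.9147,4.0626) (cross=24.361)
θ=70°: ex = (C−B)/|BC| = (0.9841,0.1776); ey = (-0.1776,0.9841)
θ=70°: P = B + -2.23·ex + -1.85·ey = (-0.8398,0.6024)
θ=104°: B = A + 3.00·(cos104°, sin104°) = (-0.7258, 2.9109)
θ=104°: |BD| = 6.4232
θ=104°: circle(B,7.00) ∩ circle(D,5.00): a=5.0798, h=4.8162
θ=104°:   candidates: C₊=(5.9851,4.9020) cross=30.935; C₋=(1.6199,-3.6844) cross=-30.935
θ=104°:   branch + wants cross > 0 → take C=(5.9851,4.9020) (cross=30.935)
θ=104°: ex = (C−B)/|BC| = (0.9587,0.2844); ey = (-0.2844,0.9587)
θ=104°: P = B + -2.23·ex + -1.85·ey = (-2.3374,0.5030)

θ=46°: 0.08 0.07
θ=70°: -0.84 0.60
θ=104°: -2.34 0.50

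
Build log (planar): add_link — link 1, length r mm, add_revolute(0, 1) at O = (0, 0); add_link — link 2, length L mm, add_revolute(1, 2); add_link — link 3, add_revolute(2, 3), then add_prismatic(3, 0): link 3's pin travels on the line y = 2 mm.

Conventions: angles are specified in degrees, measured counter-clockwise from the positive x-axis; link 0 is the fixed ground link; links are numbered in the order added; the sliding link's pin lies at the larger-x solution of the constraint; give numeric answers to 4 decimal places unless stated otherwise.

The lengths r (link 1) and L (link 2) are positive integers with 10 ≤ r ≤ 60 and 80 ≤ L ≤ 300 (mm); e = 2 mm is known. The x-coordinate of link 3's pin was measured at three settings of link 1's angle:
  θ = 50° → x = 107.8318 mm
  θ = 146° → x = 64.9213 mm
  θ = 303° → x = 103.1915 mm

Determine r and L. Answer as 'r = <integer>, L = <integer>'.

constraint per measurement: (x − r cos θ)² + (r sin θ − e)² = L²
subtracting the θ₁ and θ₂ equations cancels the r² and L² terms:
r = (x₁² − x₂²) / (2[(x₁cos θ₁ + e sin θ₁) − (x₂cos θ₂ + e sin θ₂)]) = 30.0000 → r = 30
L² = (x₁ − r cos θ₁)² + (r sin θ₁ − e)² = 8280.9951 → L = 91.0000 → L = 91
check at θ₃=303°: x = 103.1915 (printed 103.1915) ✓

r = 30, L = 91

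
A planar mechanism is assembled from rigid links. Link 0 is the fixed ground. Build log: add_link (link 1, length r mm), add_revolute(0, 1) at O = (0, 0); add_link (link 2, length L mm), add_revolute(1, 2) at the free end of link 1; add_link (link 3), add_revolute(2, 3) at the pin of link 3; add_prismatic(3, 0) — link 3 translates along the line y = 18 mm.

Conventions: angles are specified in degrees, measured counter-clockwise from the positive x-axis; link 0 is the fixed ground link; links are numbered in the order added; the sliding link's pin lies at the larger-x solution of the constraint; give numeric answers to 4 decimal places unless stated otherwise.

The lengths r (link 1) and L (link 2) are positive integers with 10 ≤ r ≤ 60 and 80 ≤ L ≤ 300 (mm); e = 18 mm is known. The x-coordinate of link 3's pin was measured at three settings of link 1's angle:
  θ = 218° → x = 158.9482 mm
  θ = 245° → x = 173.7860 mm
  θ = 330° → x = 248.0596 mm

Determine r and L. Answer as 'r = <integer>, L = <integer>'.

constraint per measurement: (x − r cos θ)² + (r sin θ − e)² = L²
subtracting the θ₁ and θ₂ equations cancels the r² and L² terms:
r = (x₁² − x₂²) / (2[(x₁cos θ₁ + e sin θ₁) − (x₂cos θ₂ + e sin θ₂)]) = 52.9997 → r = 53
L² = (x₁ − r cos θ₁)² + (r sin θ₁ − e)² = 42849.0188 → L = 207.0000 → L = 207
check at θ₃=330°: x = 248.0596 (printed 248.0596) ✓

r = 53, L = 207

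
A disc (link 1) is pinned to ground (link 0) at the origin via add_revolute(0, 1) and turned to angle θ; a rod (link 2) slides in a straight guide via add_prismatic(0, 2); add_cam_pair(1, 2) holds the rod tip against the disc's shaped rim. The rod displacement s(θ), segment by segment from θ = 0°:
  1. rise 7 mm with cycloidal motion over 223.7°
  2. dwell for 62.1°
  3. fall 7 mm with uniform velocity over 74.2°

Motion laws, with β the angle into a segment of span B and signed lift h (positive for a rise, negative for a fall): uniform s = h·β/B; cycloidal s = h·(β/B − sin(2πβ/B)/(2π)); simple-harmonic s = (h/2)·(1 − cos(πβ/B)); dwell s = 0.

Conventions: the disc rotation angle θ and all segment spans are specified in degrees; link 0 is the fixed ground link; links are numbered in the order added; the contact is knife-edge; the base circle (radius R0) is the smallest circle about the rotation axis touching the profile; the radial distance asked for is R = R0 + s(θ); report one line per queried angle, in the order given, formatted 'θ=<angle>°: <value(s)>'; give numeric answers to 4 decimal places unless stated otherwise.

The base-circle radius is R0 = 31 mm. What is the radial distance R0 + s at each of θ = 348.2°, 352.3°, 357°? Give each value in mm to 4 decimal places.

segment 1 (0° to 223.7°, cycloidal, h = 7) is passed completely: s = 0.0000 + (7) = 7.0000
segment 2 (223.7° to 285.8°, dwell): s unchanged at 7.0000
θ = 348.2° falls in segment 3 (285.8° to 360°, uniform, h = -7): β = 348.2 − 285.8 = 62.4°, B = 74.2°; Δs = -7·62.4/74.2 = -5.8868; s = 7.0000 − 5.8868 = 1.1132
θ = 352.3° falls in segment 3 (285.8° to 360°, uniform, h = -7): β = 352.3 − 285.8 = 66.5°, B = 74.2°; Δs = -7·66.5/74.2 = -6.2736; s = 7.0000 − 6.2736 = 0.7264
θ = 357° falls in segment 3 (285.8° to 360°, uniform, h = -7): β = 357 − 285.8 = 71.2°, B = 74.2°; Δs = -7·71.2/74.2 = -6.7170; s = 7.0000 − 6.7170 = 0.2830
θ=348.2°: R = R0 + s = 31 + 1.1132 = 32.1132
θ=352.3°: R = R0 + s = 31 + 0.7264 = 31.7264
θ=357°: R = R0 + s = 31 + 0.2830 = 31.2830

θ=348.2°: 32.1132
θ=352.3°: 31.7264
θ=357°: 31.2830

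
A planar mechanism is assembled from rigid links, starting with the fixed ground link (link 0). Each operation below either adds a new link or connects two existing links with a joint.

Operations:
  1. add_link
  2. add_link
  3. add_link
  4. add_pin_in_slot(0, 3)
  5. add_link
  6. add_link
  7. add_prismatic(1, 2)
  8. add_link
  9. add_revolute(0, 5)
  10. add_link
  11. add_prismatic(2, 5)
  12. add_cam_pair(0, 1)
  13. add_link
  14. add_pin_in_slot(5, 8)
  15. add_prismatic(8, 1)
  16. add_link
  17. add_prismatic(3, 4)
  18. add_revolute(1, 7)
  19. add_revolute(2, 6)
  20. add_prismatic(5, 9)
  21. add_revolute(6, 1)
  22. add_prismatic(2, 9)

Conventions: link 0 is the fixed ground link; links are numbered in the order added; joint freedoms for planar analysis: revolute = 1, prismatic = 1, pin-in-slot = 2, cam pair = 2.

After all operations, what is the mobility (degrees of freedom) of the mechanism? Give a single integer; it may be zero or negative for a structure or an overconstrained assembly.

(L,J1,J2)=(1,0,0); link0 fixed
link1: (2,0,0)
link2: (3,0,0)
link3: (4,0,0)
PS 0-3 [J2]: (4,0,1)
link4: (5,0,1)
link5: (6,0,1)
P 1-2 [J1]: (6,1,1)
link6: (7,1,1)
R 0-5 [J1]: (7,2,1)
link7: (8,2,1)
P 2-5 [J1]: (8,3,1)
C 0-1 [J2]: (8,3,2)
link8: (9,3,2)
PS 5-8 [J2]: (9,3,3)
P 8-1 [J1]: (9,4,3)
link9: (10,4,3)
P 3-4 [J1]: (10,5,3)
R 1-7 [J1]: (10,6,3)
R 2-6 [J1]: (10,7,3)
P 5-9 [J1]: (10,8,3)
R 6-1 [J1]: (10,9,3)
P 2-9 [J1]: (10,10,3)
Grübler: 3·9 − 2·10 − 3 = 4

M = 4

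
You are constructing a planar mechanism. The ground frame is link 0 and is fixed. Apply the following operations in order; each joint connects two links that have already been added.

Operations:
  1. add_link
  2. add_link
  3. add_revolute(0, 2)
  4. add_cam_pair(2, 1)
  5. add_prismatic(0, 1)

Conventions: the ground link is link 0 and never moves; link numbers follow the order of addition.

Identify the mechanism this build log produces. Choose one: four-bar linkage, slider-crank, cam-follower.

links: 3 (incl. ground); joints: 1 revolute, 1 prismatic, 1 higher (cam) pair, forming one closed loop
3 links, revolute + prismatic + higher pair in one loop → cam-follower

cam-follower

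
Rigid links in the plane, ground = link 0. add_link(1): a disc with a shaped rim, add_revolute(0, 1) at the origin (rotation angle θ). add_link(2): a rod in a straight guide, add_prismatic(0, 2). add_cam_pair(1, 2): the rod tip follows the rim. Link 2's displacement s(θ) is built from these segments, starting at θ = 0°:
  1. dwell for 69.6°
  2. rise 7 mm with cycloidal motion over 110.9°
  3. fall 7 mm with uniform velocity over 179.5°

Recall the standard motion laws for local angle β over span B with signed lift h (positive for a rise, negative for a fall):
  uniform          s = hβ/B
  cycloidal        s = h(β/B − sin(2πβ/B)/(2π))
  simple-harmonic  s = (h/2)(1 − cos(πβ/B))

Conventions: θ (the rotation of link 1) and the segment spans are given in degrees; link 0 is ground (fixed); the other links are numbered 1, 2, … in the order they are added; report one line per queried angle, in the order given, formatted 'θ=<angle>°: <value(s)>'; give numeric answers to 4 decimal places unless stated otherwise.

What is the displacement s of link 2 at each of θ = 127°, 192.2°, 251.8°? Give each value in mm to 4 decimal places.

segment 1 (0° to 69.6°, dwell): s unchanged at 0.0000
θ = 127° falls in segment 2 (69.6° to 180.5°, cycloidal, h = 7): β = 127 − 69.6 = 57.4°, B = 110.9°; Δs = 7·(0.5176 − sin(2π·0.5176)/(2π)) = 3.7459; s = 0.0000 + 3.7459 = 3.7459
segment 2 (69.6° to 180.5°, cycloidal, h = 7) is passed completely: s = 0.0000 + (7) = 7.0000
θ = 192.2° falls in segment 3 (180.5° to 360°, uniform, h = -7): β = 192.2 − 180.5 = 11.7°, B = 179.5°; Δs = -7·11.7/179.5 = -0.4563; s = 7.0000 − 0.4563 = 6.5437
θ = 251.8° falls in segment 3 (180.5° to 360°, uniform, h = -7): β = 251.8 − 180.5 = 71.3°, B = 179.5°; Δs = -7·71.3/179.5 = -2.7805; s = 7.0000 − 2.7805 = 4.2195

θ=127°: 3.7459
θ=192.2°: 6.5437
θ=251.8°: 4.2195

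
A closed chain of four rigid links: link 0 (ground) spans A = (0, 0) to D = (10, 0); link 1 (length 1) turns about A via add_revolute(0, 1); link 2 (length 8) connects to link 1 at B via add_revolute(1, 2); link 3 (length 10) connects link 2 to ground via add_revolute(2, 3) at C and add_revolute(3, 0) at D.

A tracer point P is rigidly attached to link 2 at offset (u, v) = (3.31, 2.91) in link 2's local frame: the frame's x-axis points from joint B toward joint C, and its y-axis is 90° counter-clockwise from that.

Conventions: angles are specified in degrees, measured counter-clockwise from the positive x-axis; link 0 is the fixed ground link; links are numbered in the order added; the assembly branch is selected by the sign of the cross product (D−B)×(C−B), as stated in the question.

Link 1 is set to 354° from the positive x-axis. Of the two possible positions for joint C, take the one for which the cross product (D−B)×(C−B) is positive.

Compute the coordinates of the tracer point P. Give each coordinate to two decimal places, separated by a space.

A=(0,0), D=(10.00,0)
B = A + 1.00·(cos354°, sin354°) = (0.9945, -0.1045)
|BD| = 9.0061
circle(B,8.00) ∩ circle(D,10.00): a=2.5044, h=7.5979
  candidates: C₊=(3.4106,7.5219) cross=68.427; C₋=(3.5869,-7.6728) cross=-68.427
  branch + wants cross > 0 → take C=(3.4106,7.5219) (cross=68.427)
ex = (C−B)/|BC| = (0.3020,0.9533); ey = (-0.9533,0.3020)
P = B + 3.31·ex + 2.91·ey = (-0.7800,3.9298)

-0.78 3.93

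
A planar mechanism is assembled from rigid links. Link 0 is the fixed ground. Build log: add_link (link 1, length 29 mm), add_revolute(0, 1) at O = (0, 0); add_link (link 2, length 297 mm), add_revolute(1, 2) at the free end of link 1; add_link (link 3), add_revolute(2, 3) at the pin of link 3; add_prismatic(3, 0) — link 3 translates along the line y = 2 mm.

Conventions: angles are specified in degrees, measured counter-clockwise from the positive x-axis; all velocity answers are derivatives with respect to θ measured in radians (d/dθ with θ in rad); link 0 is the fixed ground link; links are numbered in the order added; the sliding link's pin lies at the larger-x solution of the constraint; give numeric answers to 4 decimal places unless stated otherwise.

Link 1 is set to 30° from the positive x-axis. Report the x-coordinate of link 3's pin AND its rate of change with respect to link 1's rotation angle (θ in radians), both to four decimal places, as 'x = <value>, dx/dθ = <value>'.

geometry: r = 29 mm, L = 297 mm, e = 2 mm
crank pin P = (r cos θ, r sin θ) = (25.114737, 14.500000)
h = r sin θ − e = 14.500000 − 2 = 12.500000
x = r cos θ + √(L² − h²) = 25.114737 + 296.736836 = 321.851573
dx/dθ = −r sin θ − h·r cos θ/√(L² − h²) (θ in radians; h = 12.500000) = -15.557955

x = 321.8516, dx/dθ = -15.5580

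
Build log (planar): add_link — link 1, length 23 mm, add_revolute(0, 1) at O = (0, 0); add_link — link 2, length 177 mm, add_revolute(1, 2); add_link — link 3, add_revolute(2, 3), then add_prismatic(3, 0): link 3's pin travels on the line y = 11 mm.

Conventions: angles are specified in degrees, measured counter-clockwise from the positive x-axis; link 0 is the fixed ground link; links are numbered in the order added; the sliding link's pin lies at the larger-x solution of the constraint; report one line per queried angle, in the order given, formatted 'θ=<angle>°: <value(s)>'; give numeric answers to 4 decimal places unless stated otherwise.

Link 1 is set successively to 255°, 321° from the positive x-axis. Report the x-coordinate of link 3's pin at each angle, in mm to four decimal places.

geometry: r = 23 mm, L = 177 mm, e = 11 mm
θ=255°: crank pin P = (r cos θ, r sin θ) = (-5.952838, -22.216294)
θ=255°: h = r sin θ − e = -22.216294 − 11 = -33.216294
θ=255°: x = r cos θ + √(L² − h²) = -5.952838 + 173.855336 = 167.902498
θ=321°: crank pin P = (r cos θ, r sin θ) = (17.874357, -14.474369)
θ=321°: h = r sin θ − e = -14.474369 − 11 = -25.474369
θ=321°: x = r cos θ + √(L² − h²) = 17.874357 + 175.157234 = 193.031591

θ=255°: 167.9025
θ=321°: 193.0316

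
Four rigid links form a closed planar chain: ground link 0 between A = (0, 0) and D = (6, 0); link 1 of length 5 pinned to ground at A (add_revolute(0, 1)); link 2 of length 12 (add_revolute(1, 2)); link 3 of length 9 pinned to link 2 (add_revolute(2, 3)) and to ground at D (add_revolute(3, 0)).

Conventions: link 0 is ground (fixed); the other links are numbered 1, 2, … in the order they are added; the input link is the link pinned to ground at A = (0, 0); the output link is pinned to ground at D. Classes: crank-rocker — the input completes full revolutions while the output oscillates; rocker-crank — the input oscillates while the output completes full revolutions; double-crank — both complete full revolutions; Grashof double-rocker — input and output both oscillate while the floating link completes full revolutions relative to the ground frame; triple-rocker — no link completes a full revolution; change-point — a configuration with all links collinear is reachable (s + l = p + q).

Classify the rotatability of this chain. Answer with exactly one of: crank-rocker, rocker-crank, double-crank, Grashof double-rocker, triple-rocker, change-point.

lengths: ground=6, input=5, coupler=12, output=9
sorted: s=5 (shortest), l=12 (longest), p+q=15
s + l = 17 vs p + q = 15
s + l > p + q → non-Grashof → no link fully rotates → triple-rocker

triple-rocker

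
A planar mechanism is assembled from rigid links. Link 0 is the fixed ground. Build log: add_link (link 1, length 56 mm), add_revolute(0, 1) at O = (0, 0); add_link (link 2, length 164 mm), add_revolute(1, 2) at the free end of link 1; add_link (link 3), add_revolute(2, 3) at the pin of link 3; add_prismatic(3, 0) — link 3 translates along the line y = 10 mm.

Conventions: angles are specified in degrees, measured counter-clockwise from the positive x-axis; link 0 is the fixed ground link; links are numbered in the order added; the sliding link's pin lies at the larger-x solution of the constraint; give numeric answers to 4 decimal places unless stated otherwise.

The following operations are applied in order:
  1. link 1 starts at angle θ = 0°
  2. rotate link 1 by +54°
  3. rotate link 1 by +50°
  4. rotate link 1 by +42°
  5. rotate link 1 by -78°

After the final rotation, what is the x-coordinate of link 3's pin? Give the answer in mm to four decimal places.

geometry: r = 56 mm, L = 164 mm, e = 10 mm; θ starts at 0°
rotate link 1 by +54°: θ ← 0° +54° = 54°
rotate link 1 by +50°: θ ← 54° +50° = 104°
rotate link 1 by +42°: θ ← 104° +42° = 146°
rotate link 1 by -78°: θ ← 146° -78° = 68°
crank pin P = (r cos θ, r sin θ) = (20.977969, 51.922296)
h = r sin θ − e = 51.922296 − 10 = 41.922296
x = r cos θ + √(L² − h²) = 20.977969 + 158.551320 = 179.529289

179.5293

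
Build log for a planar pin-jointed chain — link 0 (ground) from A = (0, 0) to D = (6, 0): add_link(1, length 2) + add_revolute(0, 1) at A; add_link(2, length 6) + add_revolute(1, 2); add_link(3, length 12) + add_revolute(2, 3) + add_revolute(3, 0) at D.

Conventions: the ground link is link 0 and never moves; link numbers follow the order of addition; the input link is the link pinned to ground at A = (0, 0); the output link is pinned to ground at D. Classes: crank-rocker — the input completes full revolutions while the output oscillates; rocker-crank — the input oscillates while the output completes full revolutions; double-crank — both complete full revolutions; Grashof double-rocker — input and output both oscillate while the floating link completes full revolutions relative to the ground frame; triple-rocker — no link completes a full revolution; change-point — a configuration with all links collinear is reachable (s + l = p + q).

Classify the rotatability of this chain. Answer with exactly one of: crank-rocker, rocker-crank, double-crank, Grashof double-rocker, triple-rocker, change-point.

lengths: ground=6, input=2, coupler=6, output=12
sorted: s=2 (shortest), l=12 (longest), p+q=12
s + l = 14 vs p + q = 12
s + l > p + q → non-Grashof → no link fully rotates → triple-rocker

triple-rocker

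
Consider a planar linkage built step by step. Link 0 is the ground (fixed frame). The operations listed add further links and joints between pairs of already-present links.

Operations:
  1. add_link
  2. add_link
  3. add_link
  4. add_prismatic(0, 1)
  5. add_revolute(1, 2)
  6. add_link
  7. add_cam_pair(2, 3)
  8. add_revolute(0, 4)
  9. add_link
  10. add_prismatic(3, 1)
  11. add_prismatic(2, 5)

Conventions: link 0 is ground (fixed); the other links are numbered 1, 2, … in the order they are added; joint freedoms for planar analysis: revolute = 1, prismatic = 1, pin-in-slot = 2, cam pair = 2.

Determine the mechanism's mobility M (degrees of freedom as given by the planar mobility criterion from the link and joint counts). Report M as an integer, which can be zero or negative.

L=1 J1=0 J2=0
add link → L=2 J1=0 J2=0
add link → L=3 J1=0 J2=0
add link → L=4 J1=0 J2=0
P@0,1 dof=1 J1 → L=4 J1=1 J2=0
R@1,2 dof=1 J1 → L=4 J1=2 J2=0
add link → L=5 J1=2 J2=0
C@2,3 dof=2 J2 → L=5 J1=2 J2=1
R@0,4 dof=1 J1 → L=5 J1=3 J2=1
add link → L=6 J1=3 J2=1
P@3,1 dof=1 J1 → L=6 J1=4 J2=1
P@2,5 dof=1 J1 → L=6 J1=5 J2=1
M=3(L−1)−2J1−J2=3·5−2·5−1=4

M = 4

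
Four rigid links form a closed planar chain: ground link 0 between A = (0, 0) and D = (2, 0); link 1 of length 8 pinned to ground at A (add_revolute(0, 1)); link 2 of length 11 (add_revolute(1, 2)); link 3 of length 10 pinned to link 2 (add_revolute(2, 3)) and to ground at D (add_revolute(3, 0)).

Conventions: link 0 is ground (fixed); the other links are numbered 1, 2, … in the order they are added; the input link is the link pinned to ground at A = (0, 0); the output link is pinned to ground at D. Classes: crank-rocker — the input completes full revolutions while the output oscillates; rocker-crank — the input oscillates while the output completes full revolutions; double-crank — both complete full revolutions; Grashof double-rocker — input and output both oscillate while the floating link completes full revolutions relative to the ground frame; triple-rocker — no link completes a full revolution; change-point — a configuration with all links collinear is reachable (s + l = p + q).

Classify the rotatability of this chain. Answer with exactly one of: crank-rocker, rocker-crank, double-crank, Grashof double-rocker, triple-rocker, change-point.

lengths: ground=2, input=8, coupler=11, output=10
sorted: s=2 (shortest), l=11 (longest), p+q=18
s + l = 13 vs p + q = 18
s + l < p + q (Grashof) with shortest = ground link → double-crank

double-crank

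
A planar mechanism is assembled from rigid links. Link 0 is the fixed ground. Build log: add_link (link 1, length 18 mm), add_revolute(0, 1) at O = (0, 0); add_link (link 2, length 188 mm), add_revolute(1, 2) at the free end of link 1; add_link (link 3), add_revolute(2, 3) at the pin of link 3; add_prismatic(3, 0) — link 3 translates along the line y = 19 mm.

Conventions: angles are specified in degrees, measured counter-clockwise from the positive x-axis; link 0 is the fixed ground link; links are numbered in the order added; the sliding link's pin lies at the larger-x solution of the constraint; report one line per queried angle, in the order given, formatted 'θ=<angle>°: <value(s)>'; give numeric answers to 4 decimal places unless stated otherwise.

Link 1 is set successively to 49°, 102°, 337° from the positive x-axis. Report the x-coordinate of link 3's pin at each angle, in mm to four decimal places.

geometry: r = 18 mm, L = 188 mm, e = 19 mm
θ=49°: crank pin P = (r cos θ, r sin θ) = (11.809063, 13.584772)
θ=49°: h = r sin θ − e = 13.584772 − 19 = -5.415228
θ=49°: x = r cos θ + √(L² − h²) = 11.809063 + 187.921993 = 199.731055
θ=102°: crank pin P = (r cos θ, r sin θ) = (-3.742410, 17.606657)
θ=102°: h = r sin θ − e = 17.606657 − 19 = -1.393343
θ=102°: x = r cos θ + √(L² − h²) = -3.742410 + 187.994837 = 184.252426
θ=337°: crank pin P = (r cos θ, r sin θ) = (16.569087, -7.033160)
θ=337°: h = r sin θ − e = -7.033160 − 19 = -26.033160
θ=337°: x = r cos θ + √(L² − h²) = 16.569087 + 186.188814 = 202.757902

θ=49°: 199.7311
θ=102°: 184.2524
θ=337°: 202.7579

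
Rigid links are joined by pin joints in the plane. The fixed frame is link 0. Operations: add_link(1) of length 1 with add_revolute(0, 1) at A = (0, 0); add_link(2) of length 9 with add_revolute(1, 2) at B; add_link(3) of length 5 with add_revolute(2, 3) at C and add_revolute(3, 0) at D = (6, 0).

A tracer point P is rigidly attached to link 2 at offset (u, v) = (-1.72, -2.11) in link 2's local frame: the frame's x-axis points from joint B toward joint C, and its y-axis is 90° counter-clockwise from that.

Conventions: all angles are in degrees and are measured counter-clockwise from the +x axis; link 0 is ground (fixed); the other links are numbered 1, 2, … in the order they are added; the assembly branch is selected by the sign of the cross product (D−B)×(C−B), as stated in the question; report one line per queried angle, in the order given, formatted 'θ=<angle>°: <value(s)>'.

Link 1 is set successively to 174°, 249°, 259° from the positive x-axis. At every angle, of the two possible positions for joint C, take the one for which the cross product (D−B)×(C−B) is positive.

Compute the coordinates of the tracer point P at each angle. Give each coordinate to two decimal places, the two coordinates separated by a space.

A=(0,0), D=(6.00,0)
θ=174°: B = A + 1.00·(cos174°, sin174°) = (-0.9945, 0.1045)
θ=174°: |BD| = 6.9953
θ=174°: circle(B,9.00) ∩ circle(D,5.00): a=7.5003, h=4.9744
θ=174°:   candidates: C₊=(6.5793,4.9663) cross=34.798; C₋=(6.4306,-4.9814) cross=-34.798
θ=174°:   branch + wants cross > 0 → take C=(6.5793,4.9663) (cross=34.798)
θ=174°: ex = (C−B)/|BC| = (0.8415,0.5402); ey = (-0.5402,0.8415)
θ=174°: P = B + -1.72·ex + -2.11·ey = (-1.3021,-2.6003)
θ=249°: B = A + 1.00·(cos249°, sin249°) = (-0.3584, -0.9336)
θ=249°: |BD| = 6.4265
θ=249°: circle(B,9.00) ∩ circle(D,5.00): a=7.5702, h=4.8674
θ=249°:   candidates: C₊=(6.4244,4.9820) cross=31.281; C₋=(7.8386,-4.6497) cross=-31.281
θ=249°:   branch + wants cross > 0 → take C=(6.4244,4.9820) (cross=31.281)
θ=249°: ex = (C−B)/|BC| = (0.7536,0.6573); ey = (-0.6573,0.7536)
θ=249°: P = B + -1.72·ex + -2.11·ey = (-0.2678,-3.6543)
θ=259°: B = A + 1.00·(cos259°, sin259°) = (-0.1908, -0.9816)
θ=259°: |BD| = 6.2682
θ=259°: circle(B,9.00) ∩ circle(D,5.00): a=7.6011, h=4.8190
θ=259°:   candidates: C₊=(6.5618,4.9683) cross=30.207; C₋=(8.0712,-4.5508) cross=-30.207
θ=259°:   branch + wants cross > 0 → take C=(6.5618,4.9683) (cross=30.207)
θ=259°: ex = (C−B)/|BC| = (0.7503,0.6611); ey = (-0.6611,0.7503)
θ=259°: P = B + -1.72·ex + -2.11·ey = (-0.0864,-3.7018)

θ=174°: -1.30 -2.60
θ=249°: -0.27 -3.65
θ=259°: -0.09 -3.70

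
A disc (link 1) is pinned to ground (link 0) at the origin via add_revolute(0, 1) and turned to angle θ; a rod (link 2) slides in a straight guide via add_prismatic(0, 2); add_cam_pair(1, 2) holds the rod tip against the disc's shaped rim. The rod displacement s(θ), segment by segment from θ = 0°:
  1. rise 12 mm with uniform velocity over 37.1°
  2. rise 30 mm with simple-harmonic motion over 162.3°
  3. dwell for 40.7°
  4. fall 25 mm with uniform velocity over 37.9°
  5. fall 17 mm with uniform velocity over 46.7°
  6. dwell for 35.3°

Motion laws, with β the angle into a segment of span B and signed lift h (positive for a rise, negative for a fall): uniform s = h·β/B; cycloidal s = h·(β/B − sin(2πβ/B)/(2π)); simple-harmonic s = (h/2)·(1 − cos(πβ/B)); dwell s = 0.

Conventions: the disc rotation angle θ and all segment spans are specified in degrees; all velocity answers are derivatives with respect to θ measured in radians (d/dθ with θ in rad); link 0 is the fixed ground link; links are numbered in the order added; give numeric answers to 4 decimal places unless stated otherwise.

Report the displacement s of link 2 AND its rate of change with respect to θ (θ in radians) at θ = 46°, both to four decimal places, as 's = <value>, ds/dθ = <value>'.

segment 1 (0° to 37.1°, uniform, h = 12) is passed completely: s = 0.0000 + (12) = 12.0000
θ = 46° falls in segment 2 (37.1° to 199.4°, simple-harmonic, h = 30): β = 46 − 37.1 = 8.9°, B = 162.3°; Δs = 30/2·(1 − cos(π·0.0548)) = 0.2220; s = 12.0000 + 0.2220 = 12.2220
velocity in seg [37.1°–199.4°] (simple-harmonic), θ in radians: β = 8.9° = 0.1553 rad, B = 162.3° = 2.8327 rad; ds/dθ = (πh/(2B)) sin(πβ/B) = (π·30/(2·2.8327)) sin(π·0.0548) = 2.851782 mm/rad

s = 12.2220, ds/dθ = 2.8518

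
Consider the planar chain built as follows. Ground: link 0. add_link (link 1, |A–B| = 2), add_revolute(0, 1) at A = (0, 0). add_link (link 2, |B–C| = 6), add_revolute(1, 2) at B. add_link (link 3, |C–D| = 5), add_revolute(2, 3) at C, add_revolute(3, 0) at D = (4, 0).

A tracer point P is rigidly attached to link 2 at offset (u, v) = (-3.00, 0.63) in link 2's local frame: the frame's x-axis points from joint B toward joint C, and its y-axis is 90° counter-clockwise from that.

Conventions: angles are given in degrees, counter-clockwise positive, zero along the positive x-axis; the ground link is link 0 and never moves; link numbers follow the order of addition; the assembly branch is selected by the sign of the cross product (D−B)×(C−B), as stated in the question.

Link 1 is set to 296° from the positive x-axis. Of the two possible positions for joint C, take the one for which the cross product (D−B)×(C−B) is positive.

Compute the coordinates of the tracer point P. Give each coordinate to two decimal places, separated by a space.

A=(0,0), D=(4.00,0)
B = A + 2.00·(cos296°, sin296°) = (0.8767, -1.7976)
|BD| = 3.6036
circle(B,6.00) ∩ circle(D,5.00): a=3.3281, h=4.9924
  candidates: C₊=(1.2708,4.1895) cross=17.991; C₋=(6.2515,-4.4644) cross=-17.991
  branch + wants cross > 0 → take C=(1.2708,4.1895) (cross=17.991)
ex = (C−B)/|BC| = (0.0657,0.9978); ey = (-0.9978,0.0657)
P = B + -3.00·ex + 0.63·ey = (0.0511,-4.7497)

0.05 -4.75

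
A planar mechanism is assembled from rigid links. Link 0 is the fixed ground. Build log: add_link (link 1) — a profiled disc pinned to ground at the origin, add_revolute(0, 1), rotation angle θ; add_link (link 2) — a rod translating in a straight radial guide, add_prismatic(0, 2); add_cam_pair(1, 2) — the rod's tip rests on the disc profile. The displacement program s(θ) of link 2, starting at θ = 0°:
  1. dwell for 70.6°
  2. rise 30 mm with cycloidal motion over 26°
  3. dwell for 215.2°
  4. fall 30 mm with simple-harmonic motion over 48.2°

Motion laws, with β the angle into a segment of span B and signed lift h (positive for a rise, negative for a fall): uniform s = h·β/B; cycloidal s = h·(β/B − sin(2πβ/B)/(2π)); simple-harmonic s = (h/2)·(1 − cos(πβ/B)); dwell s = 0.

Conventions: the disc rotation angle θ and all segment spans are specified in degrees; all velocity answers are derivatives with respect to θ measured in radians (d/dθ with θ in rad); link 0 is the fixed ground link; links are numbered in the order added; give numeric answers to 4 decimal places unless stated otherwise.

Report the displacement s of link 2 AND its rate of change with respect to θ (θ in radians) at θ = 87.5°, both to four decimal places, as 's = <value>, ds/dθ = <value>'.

seg 1 [0°–70.6°] dwell: s stays 0.0000
seg 2 [70.6°–96.6°] cycloidal, h=30: θ=87.5° here. β=16.9, B=26. 30·(0.6500 − sin(2π·0.6500)/(2π)) = 23.3628 → s = 23.3628
velocity in seg [70.6°–96.6°] (cycloidal), θ in radians: β = 16.9° = 0.2950 rad, B = 26° = 0.4538 rad; ds/dθ = (h/B)(1 − cos(2πβ/B)) = (30/0.4538)(1 − cos(2π·0.6500)) = 104.969300 mm/rad

s = 23.3628, ds/dθ = 104.9693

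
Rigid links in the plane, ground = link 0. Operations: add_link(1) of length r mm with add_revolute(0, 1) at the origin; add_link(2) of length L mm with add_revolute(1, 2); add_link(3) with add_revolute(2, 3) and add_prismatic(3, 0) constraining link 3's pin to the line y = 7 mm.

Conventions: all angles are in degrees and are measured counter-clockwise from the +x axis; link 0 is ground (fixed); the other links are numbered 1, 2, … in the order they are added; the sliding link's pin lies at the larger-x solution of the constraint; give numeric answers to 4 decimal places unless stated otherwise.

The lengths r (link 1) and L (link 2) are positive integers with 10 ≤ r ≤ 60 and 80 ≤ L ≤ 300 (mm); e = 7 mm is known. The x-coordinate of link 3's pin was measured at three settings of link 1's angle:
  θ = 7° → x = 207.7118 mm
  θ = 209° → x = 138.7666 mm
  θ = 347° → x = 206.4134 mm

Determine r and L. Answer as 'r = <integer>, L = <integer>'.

constraint per measurement: (x − r cos θ)² + (r sin θ − e)² = L²
subtracting the θ₁ and θ₂ equations cancels the r² and L² terms:
r = (x₁² − x₂²) / (2[(x₁cos θ₁ + e sin θ₁) − (x₂cos θ₂ + e sin θ₂)]) = 36.0000 → r = 36
L² = (x₁ − r cos θ₁)² + (r sin θ₁ − e)² = 29583.9943 → L = 172.0000 → L = 172
check at θ₃=347°: x = 206.4134 (printed 206.4134) ✓

r = 36, L = 172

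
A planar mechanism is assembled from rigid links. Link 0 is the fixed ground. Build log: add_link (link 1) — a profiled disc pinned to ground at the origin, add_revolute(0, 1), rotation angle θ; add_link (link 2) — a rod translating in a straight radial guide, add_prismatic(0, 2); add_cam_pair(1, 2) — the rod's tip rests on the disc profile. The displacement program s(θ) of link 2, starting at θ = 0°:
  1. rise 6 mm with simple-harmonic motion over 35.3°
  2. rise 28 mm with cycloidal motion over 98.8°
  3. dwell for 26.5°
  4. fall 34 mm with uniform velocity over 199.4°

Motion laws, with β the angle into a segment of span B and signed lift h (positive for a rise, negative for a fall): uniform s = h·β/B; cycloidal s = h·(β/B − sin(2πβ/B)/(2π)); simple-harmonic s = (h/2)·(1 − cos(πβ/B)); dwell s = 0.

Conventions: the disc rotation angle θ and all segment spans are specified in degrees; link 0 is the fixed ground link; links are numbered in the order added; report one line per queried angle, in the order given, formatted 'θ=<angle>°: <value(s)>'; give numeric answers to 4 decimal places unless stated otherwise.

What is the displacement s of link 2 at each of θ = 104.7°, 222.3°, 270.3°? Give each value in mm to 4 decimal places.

seg 1 [0°–35.3°] simple-harmonic, h=6: full span → s += 6 → s = 6.0000
seg 2 [35.3°–134.1°] cycloidal, h=28: θ=104.7° here. β=69.4, B=98.8. 28·(0.7024 − sin(2π·0.7024)/(2π)) = 23.9268 → s = 29.9268
seg 2 [35.3°–134.1°] cycloidal, h=28: full span → s += 28 → s = 34.0000
seg 3 [134.1°–160.6°] dwell: s stays 34.0000
seg 4 [160.6°–360°] uniform, h=-34: θ=222.3° here. β=61.7, B=199.4. -34·61.7/199.4 = -10.5206 → s = 23.4794
seg 4 [160.6°–360°] uniform, h=-34: θ=270.3° here. β=109.7, B=199.4. -34·109.7/199.4 = -18.7051 → s = 15.2949

θ=104.7°: 29.9268
θ=222.3°: 23.4794
θ=270.3°: 15.2949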